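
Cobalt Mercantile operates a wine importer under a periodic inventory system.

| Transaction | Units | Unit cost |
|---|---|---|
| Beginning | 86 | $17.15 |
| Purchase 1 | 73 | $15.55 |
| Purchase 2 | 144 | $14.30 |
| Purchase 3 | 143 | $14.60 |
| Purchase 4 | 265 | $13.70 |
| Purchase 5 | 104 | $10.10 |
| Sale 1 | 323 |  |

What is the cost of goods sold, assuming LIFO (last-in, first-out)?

Sale 1 (323) [LIFO — newest first]: 104 @ $10.10 + 219 @ $13.70 = $4,050.70
Ending inventory: 86 @ $17.15 + 73 @ $15.55 + 144 @ $14.30 + 143 @ $14.60 + 46 @ $13.70 = $7,387.25

COGS = $4,050.70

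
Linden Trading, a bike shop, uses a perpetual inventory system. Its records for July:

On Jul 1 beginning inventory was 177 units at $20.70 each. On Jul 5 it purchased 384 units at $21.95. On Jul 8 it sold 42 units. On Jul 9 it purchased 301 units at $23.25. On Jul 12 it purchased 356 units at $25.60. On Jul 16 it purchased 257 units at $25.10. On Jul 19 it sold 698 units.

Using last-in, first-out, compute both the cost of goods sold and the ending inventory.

Jul 8, 42 sold [LIFO — newest first]: 42 @ $21.95 = $921.90
Jul 19, 698 sold [LIFO — newest first]: 257 @ $25.10 + 356 @ $25.60 + 85 @ $23.25 = $17,540.55
Total COGS = $921.90 + $17,540.55 = $18,462.45
Ending inventory: 177 @ $20.70 + 342 @ $21.95 + 216 @ $23.25 = $16,192.80

COGS = $18,462.45; ending inventory = $16,192.80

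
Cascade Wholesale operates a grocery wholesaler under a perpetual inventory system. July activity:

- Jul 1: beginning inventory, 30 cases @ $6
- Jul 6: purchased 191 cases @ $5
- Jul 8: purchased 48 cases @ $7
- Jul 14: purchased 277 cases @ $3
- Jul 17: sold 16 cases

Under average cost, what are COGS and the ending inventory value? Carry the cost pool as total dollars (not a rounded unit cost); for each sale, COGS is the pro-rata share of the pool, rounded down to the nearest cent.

After Jul 1: 30 on hand, pool $180.00 (≈ $6.0000 each)
After Jul 6: 221 on hand, pool $1,135.00 (≈ $5.1357 each)
After Jul 8: 269 on hand, pool $1,471.00 (≈ $5.4684 each)
After Jul 14: 546 on hand, pool $2,302.00 (≈ $4.2161 each)
Jul 17, sell 16: 16/546 × $2,302.00 → $67.45
Ending inventory (cost pool remaining) = $2,234.55
Check: goods available $2,302.00 = COGS $67.45 + ending $2,234.55

COGS = $67.45; ending inventory = $2,234.55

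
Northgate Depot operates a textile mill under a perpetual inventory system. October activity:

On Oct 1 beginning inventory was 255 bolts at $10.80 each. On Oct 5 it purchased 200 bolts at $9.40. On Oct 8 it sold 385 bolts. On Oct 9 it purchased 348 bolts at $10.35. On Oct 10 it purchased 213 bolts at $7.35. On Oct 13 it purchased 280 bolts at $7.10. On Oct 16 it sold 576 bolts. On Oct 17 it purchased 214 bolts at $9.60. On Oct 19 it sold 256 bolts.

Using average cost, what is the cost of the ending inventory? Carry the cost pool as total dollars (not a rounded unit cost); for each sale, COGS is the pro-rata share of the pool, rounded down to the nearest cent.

Ending inventory = $2,640.63

After Oct 1: 255 on hand, pool $2,754.00 (≈ $10.8000 each)
After Oct 5: 455 on hand, pool $4,634.00 (≈ $10.1846 each)
Oct 8, sell 385: 385/455 × $4,634.00 → $3,921.07
After Oct 9: 418 on hand, pool $4,314.73 (≈ $10.3223 each)
After Oct 10: 631 on hand, pool $5,880.28 (≈ $9.3190 each)
After Oct 13: 911 on hand, pool $7,868.28 (≈ $8.6370 each)
Oct 16, sell 576: 576/911 × $7,868.28 → $4,974.89
After Oct 17: 549 on hand, pool $4,947.79 (≈ $9.0124 each)
Oct 19, sell 256: 256/549 × $4,947.79 → $2,307.16
Total COGS = $3,921.07 + $4,974.89 + $2,307.16 = $11,203.12
Ending inventory (cost pool remaining) = $2,640.63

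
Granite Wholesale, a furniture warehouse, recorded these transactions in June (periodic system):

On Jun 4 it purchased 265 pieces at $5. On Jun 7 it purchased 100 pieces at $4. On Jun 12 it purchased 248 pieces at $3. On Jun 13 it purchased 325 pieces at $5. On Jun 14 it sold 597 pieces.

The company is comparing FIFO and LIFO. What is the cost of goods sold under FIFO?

COGS = $2,421

FIFO COGS: 265 @ $5 + 100 @ $4 + 232 @ $3 = $2,421
LIFO COGS: 325 @ $5 + 248 @ $3 + 24 @ $4 = $2,465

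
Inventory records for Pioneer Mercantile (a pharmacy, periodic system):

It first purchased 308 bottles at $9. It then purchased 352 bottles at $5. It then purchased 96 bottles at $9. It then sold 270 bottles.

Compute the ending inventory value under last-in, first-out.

Sale 1 (270) [LIFO — newest first]: 96 @ $9 + 174 @ $5 = $1,734
Ending inventory: 308 @ $9 + 178 @ $5 = $3,662
Check: goods available $5,396 = COGS $1,734 + ending $3,662

Ending inventory = $3,662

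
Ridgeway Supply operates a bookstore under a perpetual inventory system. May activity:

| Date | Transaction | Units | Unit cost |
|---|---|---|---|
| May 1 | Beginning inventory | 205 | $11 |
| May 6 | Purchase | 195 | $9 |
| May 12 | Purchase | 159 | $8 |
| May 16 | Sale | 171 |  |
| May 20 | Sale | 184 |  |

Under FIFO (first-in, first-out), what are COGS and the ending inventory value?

May 16, 171 sold [FIFO — oldest first]: 171 @ $11 = $1,881
May 20, 184 sold [FIFO — oldest first]: 34 @ $11 + 150 @ $9 = $1,724
Total COGS = $1,881 + $1,724 = $3,605
Ending inventory: 45 @ $9 + 159 @ $8 = $1,677
Check: goods available $5,282 = COGS $3,605 + ending $1,677

COGS = $3,605; ending inventory = $1,677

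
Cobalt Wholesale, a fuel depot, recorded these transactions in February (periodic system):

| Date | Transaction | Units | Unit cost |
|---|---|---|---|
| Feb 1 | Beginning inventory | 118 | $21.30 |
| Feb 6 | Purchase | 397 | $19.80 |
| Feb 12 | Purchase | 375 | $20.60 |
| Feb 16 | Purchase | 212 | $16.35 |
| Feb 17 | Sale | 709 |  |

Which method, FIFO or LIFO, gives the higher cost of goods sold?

FIFO COGS: 118 @ $21.30 + 397 @ $19.80 + 194 @ $20.60 = $14,370.40
LIFO COGS: 212 @ $16.35 + 375 @ $20.60 + 122 @ $19.80 = $13,606.80

FIFO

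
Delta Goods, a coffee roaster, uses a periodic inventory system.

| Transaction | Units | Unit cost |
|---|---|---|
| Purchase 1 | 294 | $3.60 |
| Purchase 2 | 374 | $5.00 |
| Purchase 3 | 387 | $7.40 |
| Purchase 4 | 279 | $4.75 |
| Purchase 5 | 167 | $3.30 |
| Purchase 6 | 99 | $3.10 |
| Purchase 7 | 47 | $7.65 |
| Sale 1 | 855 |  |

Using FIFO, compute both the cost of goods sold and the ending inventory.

Sale 1 (855) [FIFO — oldest first]: 294 @ $3.60 + 374 @ $5.00 + 187 @ $7.40 = $4,312.20
Ending inventory: 200 @ $7.40 + 279 @ $4.75 + 167 @ $3.30 + 99 @ $3.10 + 47 @ $7.65 = $4,022.80

COGS = $4,312.20; ending inventory = $4,022.80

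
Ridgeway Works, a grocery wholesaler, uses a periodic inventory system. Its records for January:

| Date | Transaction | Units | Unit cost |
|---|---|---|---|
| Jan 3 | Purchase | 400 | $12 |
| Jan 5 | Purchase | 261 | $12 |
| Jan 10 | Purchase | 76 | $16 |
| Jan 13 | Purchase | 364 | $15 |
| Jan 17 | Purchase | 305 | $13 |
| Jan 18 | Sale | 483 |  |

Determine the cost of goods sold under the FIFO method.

Jan 18, 483 sold [FIFO — oldest first]: 400 @ $12 + 83 @ $12 = $5,796
Ending inventory: 178 @ $12 + 76 @ $16 + 364 @ $15 + 305 @ $13 = $12,777

COGS = $5,796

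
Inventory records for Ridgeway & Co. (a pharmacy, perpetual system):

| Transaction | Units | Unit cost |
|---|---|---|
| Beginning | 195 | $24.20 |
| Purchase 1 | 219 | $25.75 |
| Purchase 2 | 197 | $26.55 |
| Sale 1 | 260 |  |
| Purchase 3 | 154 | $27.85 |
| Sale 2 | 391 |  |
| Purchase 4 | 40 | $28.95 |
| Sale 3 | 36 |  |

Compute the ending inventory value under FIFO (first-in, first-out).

Ending inventory = $3,330.30

Sale 1 (260) [FIFO — oldest first]: 195 @ $24.20 + 65 @ $25.75 = $6,392.75
Sale 2 (391) [FIFO — oldest first]: 154 @ $25.75 + 197 @ $26.55 + 40 @ $27.85 = $10,309.85
Sale 3 (36) [FIFO — oldest first]: 36 @ $27.85 = $1,002.60
Total COGS = $6,392.75 + $10,309.85 + $1,002.60 = $17,705.20
Ending inventory: 78 @ $27.85 + 40 @ $28.95 = $3,330.30
Check: goods available $21,035.50 = COGS $17,705.20 + ending $3,330.30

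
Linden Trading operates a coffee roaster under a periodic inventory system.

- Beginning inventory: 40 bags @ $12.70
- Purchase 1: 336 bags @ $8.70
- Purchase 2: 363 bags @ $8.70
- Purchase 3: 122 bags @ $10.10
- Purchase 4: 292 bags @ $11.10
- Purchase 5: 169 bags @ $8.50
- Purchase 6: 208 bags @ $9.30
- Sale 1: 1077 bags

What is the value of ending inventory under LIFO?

Sale 1 (1077) [LIFO — newest first]: 208 @ $9.30 + 169 @ $8.50 + 292 @ $11.10 + 122 @ $10.10 + 286 @ $8.70 = $10,332.50
Ending inventory: 40 @ $12.70 + 336 @ $8.70 + 77 @ $8.70 = $4,101.10

Ending inventory = $4,101.10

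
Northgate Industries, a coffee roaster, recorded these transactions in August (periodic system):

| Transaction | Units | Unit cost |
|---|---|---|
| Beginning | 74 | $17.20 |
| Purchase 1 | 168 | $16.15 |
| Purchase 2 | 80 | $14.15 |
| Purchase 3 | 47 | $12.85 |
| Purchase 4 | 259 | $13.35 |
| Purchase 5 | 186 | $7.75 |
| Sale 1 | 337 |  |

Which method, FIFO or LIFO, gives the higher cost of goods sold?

FIFO COGS: 74 @ $17.20 + 168 @ $16.15 + 80 @ $14.15 + 15 @ $12.85 = $5,310.75
LIFO COGS: 186 @ $7.75 + 151 @ $13.35 = $3,457.35

FIFO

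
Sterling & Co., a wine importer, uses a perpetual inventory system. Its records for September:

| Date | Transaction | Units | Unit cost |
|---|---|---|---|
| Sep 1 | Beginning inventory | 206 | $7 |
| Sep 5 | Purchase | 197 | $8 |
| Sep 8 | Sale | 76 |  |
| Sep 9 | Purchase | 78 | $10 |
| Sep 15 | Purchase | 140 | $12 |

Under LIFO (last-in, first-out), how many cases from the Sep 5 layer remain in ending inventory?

121

Sep 8, 76 sold [LIFO — newest first]: 76 @ $8 = $608
Ending inventory: 206 @ $7 + 121 @ $8 + 78 @ $10 + 140 @ $12 = $4,870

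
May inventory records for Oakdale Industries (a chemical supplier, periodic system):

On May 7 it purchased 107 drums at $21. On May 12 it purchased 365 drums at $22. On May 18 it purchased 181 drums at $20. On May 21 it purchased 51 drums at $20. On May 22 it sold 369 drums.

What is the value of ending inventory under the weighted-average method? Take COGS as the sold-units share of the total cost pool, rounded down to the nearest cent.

May 22, sell 369: 369/704 × $14,917.00 → $7,818.71
Ending inventory (cost pool remaining) = $7,098.29

Ending inventory = $7,098.29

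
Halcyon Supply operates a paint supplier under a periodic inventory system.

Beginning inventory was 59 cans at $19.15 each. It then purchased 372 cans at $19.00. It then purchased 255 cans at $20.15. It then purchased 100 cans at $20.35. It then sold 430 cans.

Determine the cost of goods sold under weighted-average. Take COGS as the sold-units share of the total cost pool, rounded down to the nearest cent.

Sale 1, sell 430: 430/786 × $15,371.10 → $8,409.12
Ending inventory (cost pool remaining) = $6,961.98

COGS = $8,409.12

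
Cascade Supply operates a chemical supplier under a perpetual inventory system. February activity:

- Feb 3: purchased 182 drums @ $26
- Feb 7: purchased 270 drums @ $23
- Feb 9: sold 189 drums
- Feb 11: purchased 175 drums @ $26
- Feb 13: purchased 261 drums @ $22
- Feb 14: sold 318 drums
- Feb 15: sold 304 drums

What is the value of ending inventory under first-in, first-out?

Feb 9, 189 sold [FIFO — oldest first]: 182 @ $26 + 7 @ $23 = $4,893
Feb 14, 318 sold [FIFO — oldest first]: 263 @ $23 + 55 @ $26 = $7,479
Feb 15, 304 sold [FIFO — oldest first]: 120 @ $26 + 184 @ $22 = $7,168
Total COGS = $4,893 + $7,479 + $7,168 = $19,540
Ending inventory: 77 @ $22 = $1,694
Check: goods available $21,234 = COGS $19,540 + ending $1,694

Ending inventory = $1,694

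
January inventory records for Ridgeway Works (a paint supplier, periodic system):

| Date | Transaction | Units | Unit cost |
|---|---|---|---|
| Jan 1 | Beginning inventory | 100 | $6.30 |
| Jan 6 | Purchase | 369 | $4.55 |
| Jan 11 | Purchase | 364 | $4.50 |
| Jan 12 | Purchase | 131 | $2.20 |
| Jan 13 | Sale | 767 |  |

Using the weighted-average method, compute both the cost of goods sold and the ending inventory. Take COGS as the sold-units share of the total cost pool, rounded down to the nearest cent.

Jan 13, sell 767: 767/964 × $4,235.15 → $3,369.66
Ending inventory (cost pool remaining) = $865.49
Check: goods available $4,235.15 = COGS $3,369.66 + ending $865.49

COGS = $3,369.66; ending inventory = $865.49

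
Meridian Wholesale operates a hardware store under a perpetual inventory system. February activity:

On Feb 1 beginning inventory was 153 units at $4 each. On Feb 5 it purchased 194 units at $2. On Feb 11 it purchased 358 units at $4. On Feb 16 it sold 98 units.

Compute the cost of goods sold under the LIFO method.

Feb 16, 98 sold [LIFO — newest first]: 98 @ $4 = $392
Ending inventory: 153 @ $4 + 194 @ $2 + 260 @ $4 = $2,040

COGS = $392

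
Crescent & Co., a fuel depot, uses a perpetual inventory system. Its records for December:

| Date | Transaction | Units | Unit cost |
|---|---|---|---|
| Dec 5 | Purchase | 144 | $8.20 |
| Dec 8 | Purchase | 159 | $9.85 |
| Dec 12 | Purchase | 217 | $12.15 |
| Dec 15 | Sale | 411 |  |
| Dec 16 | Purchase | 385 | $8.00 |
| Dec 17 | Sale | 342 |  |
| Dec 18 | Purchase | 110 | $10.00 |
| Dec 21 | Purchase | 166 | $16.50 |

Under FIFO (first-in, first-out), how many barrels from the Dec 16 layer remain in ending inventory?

Dec 15, 411 sold [FIFO — oldest first]: 144 @ $8.20 + 159 @ $9.85 + 108 @ $12.15 = $4,059.15
Dec 17, 342 sold [FIFO — oldest first]: 109 @ $12.15 + 233 @ $8.00 = $3,188.35
Total COGS = $4,059.15 + $3,188.35 = $7,247.50
Ending inventory: 152 @ $8.00 + 110 @ $10.00 + 166 @ $16.50 = $5,055.00

152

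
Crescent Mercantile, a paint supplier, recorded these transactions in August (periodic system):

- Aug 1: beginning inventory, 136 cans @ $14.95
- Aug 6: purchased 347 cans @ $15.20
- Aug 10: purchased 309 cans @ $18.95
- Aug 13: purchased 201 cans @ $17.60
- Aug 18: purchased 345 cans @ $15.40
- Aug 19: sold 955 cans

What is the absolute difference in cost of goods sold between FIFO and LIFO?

FIFO COGS: 136 @ $14.95 + 347 @ $15.20 + 309 @ $18.95 + 163 @ $17.60 = $16,031.95
LIFO COGS: 345 @ $15.40 + 201 @ $17.60 + 309 @ $18.95 + 100 @ $15.20 = $16,226.15
Difference = |$16,031.95 − $16,226.15| = $194.20

$194.20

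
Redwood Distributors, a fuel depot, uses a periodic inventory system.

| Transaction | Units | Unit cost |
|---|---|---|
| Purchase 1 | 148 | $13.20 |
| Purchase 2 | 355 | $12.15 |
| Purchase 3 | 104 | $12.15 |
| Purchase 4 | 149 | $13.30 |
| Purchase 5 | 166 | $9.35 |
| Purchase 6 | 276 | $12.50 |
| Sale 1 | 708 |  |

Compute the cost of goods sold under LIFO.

Sale 1 (708) [LIFO — newest first]: 276 @ $12.50 + 166 @ $9.35 + 149 @ $13.30 + 104 @ $12.15 + 13 @ $12.15 = $8,405.35
Ending inventory: 148 @ $13.20 + 342 @ $12.15 = $6,108.90
Check: goods available $14,514.25 = COGS $8,405.35 + ending $6,108.90

COGS = $8,405.35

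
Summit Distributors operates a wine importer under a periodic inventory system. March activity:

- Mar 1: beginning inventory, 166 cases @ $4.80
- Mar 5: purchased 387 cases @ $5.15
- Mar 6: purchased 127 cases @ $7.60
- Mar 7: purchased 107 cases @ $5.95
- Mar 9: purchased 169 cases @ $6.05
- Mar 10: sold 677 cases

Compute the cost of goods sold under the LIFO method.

Mar 10, 677 sold [LIFO — newest first]: 169 @ $6.05 + 107 @ $5.95 + 127 @ $7.60 + 274 @ $5.15 = $4,035.40
Ending inventory: 166 @ $4.80 + 113 @ $5.15 = $1,378.75
Check: goods available $5,414.15 = COGS $4,035.40 + ending $1,378.75

COGS = $4,035.40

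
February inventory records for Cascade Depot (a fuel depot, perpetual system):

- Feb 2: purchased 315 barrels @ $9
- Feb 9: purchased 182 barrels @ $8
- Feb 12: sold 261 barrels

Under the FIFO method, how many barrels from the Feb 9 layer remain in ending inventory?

182

Feb 12, 261 sold [FIFO — oldest first]: 261 @ $9 = $2,349
Ending inventory: 54 @ $9 + 182 @ $8 = $1,942
Check: goods available $4,291 = COGS $2,349 + ending $1,942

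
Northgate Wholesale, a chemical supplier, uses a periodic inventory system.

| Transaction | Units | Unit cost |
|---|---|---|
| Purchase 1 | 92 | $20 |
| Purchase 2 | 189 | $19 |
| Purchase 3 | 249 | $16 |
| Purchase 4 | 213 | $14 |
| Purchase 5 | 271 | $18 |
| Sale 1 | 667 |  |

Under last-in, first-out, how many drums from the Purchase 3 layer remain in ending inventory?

66

Sale 1 (667) [LIFO — newest first]: 271 @ $18 + 213 @ $14 + 183 @ $16 = $10,788
Ending inventory: 92 @ $20 + 189 @ $19 + 66 @ $16 = $6,487
Check: goods available $17,275 = COGS $10,788 + ending $6,487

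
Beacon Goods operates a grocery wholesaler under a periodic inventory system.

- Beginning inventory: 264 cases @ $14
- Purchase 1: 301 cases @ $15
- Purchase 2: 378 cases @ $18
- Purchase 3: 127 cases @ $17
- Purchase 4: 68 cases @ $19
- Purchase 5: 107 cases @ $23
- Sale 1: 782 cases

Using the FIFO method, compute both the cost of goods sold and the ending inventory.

Sale 1 (782) [FIFO — oldest first]: 264 @ $14 + 301 @ $15 + 217 @ $18 = $12,117
Ending inventory: 161 @ $18 + 127 @ $17 + 68 @ $19 + 107 @ $23 = $8,810

COGS = $12,117; ending inventory = $8,810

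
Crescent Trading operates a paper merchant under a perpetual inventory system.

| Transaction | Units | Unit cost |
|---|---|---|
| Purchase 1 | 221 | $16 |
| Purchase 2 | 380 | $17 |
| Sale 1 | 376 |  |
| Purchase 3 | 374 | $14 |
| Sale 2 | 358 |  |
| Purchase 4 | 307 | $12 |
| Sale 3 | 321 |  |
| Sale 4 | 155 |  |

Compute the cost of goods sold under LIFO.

COGS = $17,764

Sale 1 (376) [LIFO — newest first]: 376 @ $17 = $6,392
Sale 2 (358) [LIFO — newest first]: 358 @ $14 = $5,012
Sale 3 (321) [LIFO — newest first]: 307 @ $12 + 14 @ $14 = $3,880
Sale 4 (155) [LIFO — newest first]: 2 @ $14 + 4 @ $17 + 149 @ $16 = $2,480
Total COGS = $6,392 + $5,012 + $3,880 + $2,480 = $17,764
Ending inventory: 72 @ $16 = $1,152
Check: goods available $18,916 = COGS $17,764 + ending $1,152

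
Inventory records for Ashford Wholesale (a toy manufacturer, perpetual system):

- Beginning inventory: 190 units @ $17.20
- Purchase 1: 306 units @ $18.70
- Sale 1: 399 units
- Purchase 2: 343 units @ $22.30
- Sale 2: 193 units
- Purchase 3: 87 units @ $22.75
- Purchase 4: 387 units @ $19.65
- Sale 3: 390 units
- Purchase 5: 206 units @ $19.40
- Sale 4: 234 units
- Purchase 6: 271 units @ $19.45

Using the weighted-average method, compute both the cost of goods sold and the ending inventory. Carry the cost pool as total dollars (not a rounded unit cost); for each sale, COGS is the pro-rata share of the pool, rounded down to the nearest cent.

COGS = $24,113.87; ending inventory = $11,376.38

After Beginning: 190 on hand, pool $3,268.00 (≈ $17.2000 each)
After Purchase 1: 496 on hand, pool $8,990.20 (≈ $18.1254 each)
Sale 1, sell 399: 399/496 × $8,990.20 → $7,232.03
After Purchase 2: 440 on hand, pool $9,407.07 (≈ $21.3797 each)
Sale 2, sell 193: 193/440 × $9,407.07 → $4,126.28
After Purchase 3: 334 on hand, pool $7,260.04 (≈ $21.7366 each)
After Purchase 4: 721 on hand, pool $14,864.59 (≈ $20.6166 each)
Sale 3, sell 390: 390/721 × $14,864.59 → $8,040.48
After Purchase 5: 537 on hand, pool $10,820.51 (≈ $20.1499 each)
Sale 4, sell 234: 234/537 × $10,820.51 → $4,715.08
After Purchase 6: 574 on hand, pool $11,376.38 (≈ $19.8195 each)
Total COGS = $7,232.03 + $4,126.28 + $8,040.48 + $4,715.08 = $24,113.87
Ending inventory (cost pool remaining) = $11,376.38
Check: goods available $35,490.25 = COGS $24,113.87 + ending $11,376.38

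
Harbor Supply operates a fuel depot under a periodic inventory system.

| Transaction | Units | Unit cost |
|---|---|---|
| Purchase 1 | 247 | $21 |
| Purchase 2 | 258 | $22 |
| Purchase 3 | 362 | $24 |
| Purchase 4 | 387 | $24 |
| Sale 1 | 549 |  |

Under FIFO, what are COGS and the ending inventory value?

COGS = $11,919; ending inventory = $16,920

Sale 1 (549) [FIFO — oldest first]: 247 @ $21 + 258 @ $22 + 44 @ $24 = $11,919
Ending inventory: 318 @ $24 + 387 @ $24 = $16,920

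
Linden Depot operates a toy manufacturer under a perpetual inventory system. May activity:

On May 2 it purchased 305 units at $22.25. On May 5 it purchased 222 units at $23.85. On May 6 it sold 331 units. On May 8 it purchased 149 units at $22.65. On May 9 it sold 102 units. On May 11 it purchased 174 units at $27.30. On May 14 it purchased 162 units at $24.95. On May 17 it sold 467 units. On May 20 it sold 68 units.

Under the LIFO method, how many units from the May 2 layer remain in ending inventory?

May 6, 331 sold [LIFO — newest first]: 222 @ $23.85 + 109 @ $22.25 = $7,719.95
May 9, 102 sold [LIFO — newest first]: 102 @ $22.65 = $2,310.30
May 17, 467 sold [LIFO — newest first]: 162 @ $24.95 + 174 @ $27.30 + 47 @ $22.65 + 84 @ $22.25 = $11,725.65
May 20, 68 sold [LIFO — newest first]: 68 @ $22.25 = $1,513.00
Total COGS = $7,719.95 + $2,310.30 + $11,725.65 + $1,513.00 = $23,268.90
Ending inventory: 44 @ $22.25 = $979.00

44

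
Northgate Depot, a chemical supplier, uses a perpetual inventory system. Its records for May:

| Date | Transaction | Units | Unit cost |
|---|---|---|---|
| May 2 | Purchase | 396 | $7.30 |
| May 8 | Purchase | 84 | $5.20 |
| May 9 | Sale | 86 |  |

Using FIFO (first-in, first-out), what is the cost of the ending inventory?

May 9, 86 sold [FIFO — oldest first]: 86 @ $7.30 = $627.80
Ending inventory: 310 @ $7.30 + 84 @ $5.20 = $2,699.80

Ending inventory = $2,699.80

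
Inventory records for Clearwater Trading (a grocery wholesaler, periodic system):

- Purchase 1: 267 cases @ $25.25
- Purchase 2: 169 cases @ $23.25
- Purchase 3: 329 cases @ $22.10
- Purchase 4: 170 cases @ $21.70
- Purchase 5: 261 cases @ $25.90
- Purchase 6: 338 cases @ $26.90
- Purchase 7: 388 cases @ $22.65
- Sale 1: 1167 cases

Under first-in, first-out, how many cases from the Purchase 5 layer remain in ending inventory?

Sale 1 (1167) [FIFO — oldest first]: 267 @ $25.25 + 169 @ $23.25 + 329 @ $22.10 + 170 @ $21.70 + 232 @ $25.90 = $27,639.70
Ending inventory: 29 @ $25.90 + 338 @ $26.90 + 388 @ $22.65 = $18,631.50

29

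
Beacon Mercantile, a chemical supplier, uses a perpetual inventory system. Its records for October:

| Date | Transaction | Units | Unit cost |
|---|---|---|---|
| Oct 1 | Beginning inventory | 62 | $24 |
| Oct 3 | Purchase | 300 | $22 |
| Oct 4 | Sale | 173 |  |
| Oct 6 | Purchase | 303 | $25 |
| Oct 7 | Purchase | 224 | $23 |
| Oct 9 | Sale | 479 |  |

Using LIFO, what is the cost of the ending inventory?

Ending inventory = $5,482

Oct 4, 173 sold [LIFO — newest first]: 173 @ $22 = $3,806
Oct 9, 479 sold [LIFO — newest first]: 224 @ $23 + 255 @ $25 = $11,527
Total COGS = $3,806 + $11,527 = $15,333
Ending inventory: 62 @ $24 + 127 @ $22 + 48 @ $25 = $5,482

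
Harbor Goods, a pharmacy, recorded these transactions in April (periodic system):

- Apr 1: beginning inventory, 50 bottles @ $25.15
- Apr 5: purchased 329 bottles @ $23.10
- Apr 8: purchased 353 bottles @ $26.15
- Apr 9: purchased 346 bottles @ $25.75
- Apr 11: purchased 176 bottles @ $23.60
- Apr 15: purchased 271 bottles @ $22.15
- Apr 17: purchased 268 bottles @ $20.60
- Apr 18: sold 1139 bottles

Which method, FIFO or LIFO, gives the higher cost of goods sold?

FIFO

FIFO COGS: 50 @ $25.15 + 329 @ $23.10 + 353 @ $26.15 + 346 @ $25.75 + 61 @ $23.60 = $28,437.45
LIFO COGS: 268 @ $20.60 + 271 @ $22.15 + 176 @ $23.60 + 346 @ $25.75 + 78 @ $26.15 = $26,626.25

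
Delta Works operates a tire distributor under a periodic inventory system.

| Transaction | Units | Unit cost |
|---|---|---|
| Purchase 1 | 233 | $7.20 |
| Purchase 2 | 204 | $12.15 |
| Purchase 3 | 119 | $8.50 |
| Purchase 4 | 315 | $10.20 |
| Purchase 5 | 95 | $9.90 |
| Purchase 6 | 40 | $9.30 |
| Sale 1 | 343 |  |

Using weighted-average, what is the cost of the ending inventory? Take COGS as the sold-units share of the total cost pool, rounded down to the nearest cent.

Sale 1, sell 343: 343/1006 × $9,693.20 → $3,304.93
Ending inventory (cost pool remaining) = $6,388.27
Check: goods available $9,693.20 = COGS $3,304.93 + ending $6,388.27

Ending inventory = $6,388.27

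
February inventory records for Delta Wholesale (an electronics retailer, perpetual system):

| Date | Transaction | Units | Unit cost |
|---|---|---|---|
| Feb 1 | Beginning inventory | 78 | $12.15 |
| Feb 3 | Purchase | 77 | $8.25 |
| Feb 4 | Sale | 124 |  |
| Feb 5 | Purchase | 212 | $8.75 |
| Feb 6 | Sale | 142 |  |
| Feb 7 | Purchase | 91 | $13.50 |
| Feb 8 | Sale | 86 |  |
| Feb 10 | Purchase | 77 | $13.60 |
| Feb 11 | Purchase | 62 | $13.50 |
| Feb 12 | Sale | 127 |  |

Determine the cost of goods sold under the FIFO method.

Feb 4, 124 sold [FIFO — oldest first]: 78 @ $12.15 + 46 @ $8.25 = $1,327.20
Feb 6, 142 sold [FIFO — oldest first]: 31 @ $8.25 + 111 @ $8.75 = $1,227.00
Feb 8, 86 sold [FIFO — oldest first]: 86 @ $8.75 = $752.50
Feb 12, 127 sold [FIFO — oldest first]: 15 @ $8.75 + 91 @ $13.50 + 21 @ $13.60 = $1,645.35
Total COGS = $1,327.20 + $1,227.00 + $752.50 + $1,645.35 = $4,952.05
Ending inventory: 56 @ $13.60 + 62 @ $13.50 = $1,598.60
Check: goods available $6,550.65 = COGS $4,952.05 + ending $1,598.60

COGS = $4,952.05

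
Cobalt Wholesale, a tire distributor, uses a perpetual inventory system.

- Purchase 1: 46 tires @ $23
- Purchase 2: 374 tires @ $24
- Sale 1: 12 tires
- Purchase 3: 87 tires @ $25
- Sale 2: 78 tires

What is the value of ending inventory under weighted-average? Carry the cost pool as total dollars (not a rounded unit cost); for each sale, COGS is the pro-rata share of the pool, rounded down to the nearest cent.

Ending inventory = $10,043.66

After Purchase 1: 46 on hand, pool $1,058.00 (≈ $23.0000 each)
After Purchase 2: 420 on hand, pool $10,034.00 (≈ $23.8905 each)
Sale 1, sell 12: 12/420 × $10,034.00 → $286.68
After Purchase 3: 495 on hand, pool $11,922.32 (≈ $24.0855 each)
Sale 2, sell 78: 78/495 × $11,922.32 → $1,878.66
Total COGS = $286.68 + $1,878.66 = $2,165.34
Ending inventory (cost pool remaining) = $10,043.66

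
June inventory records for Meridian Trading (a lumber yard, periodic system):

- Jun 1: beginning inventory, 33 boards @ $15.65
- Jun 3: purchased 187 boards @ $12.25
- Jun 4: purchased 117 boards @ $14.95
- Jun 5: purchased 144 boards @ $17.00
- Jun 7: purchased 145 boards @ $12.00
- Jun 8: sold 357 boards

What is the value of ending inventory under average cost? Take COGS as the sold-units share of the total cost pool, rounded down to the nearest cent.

Ending inventory = $3,757.56

Jun 8, sell 357: 357/626 × $8,744.35 → $4,986.79
Ending inventory (cost pool remaining) = $3,757.56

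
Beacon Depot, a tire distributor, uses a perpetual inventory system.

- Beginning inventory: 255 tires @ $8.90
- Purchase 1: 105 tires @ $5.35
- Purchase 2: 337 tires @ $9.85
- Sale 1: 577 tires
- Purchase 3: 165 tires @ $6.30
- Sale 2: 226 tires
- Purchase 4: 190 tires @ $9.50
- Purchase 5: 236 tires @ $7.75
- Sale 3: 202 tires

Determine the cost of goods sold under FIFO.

Sale 1 (577) [FIFO — oldest first]: 255 @ $8.90 + 105 @ $5.35 + 217 @ $9.85 = $4,968.70
Sale 2 (226) [FIFO — oldest first]: 120 @ $9.85 + 106 @ $6.30 = $1,849.80
Sale 3 (202) [FIFO — oldest first]: 59 @ $6.30 + 143 @ $9.50 = $1,730.20
Total COGS = $4,968.70 + $1,849.80 + $1,730.20 = $8,548.70
Ending inventory: 47 @ $9.50 + 236 @ $7.75 = $2,275.50

COGS = $8,548.70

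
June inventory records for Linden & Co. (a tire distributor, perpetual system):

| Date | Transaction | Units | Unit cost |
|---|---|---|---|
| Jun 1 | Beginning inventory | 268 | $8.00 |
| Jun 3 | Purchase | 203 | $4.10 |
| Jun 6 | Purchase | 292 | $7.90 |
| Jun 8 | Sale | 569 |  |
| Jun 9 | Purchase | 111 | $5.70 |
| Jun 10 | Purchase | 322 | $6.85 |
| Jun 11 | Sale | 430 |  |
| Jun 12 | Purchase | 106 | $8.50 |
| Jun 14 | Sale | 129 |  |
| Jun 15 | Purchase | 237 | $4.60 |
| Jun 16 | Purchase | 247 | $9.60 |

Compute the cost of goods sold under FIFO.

Jun 8, 569 sold [FIFO — oldest first]: 268 @ $8.00 + 203 @ $4.10 + 98 @ $7.90 = $3,750.50
Jun 11, 430 sold [FIFO — oldest first]: 194 @ $7.90 + 111 @ $5.70 + 125 @ $6.85 = $3,021.55
Jun 14, 129 sold [FIFO — oldest first]: 129 @ $6.85 = $883.65
Total COGS = $3,750.50 + $3,021.55 + $883.65 = $7,655.70
Ending inventory: 68 @ $6.85 + 106 @ $8.50 + 237 @ $4.60 + 247 @ $9.60 = $4,828.20

COGS = $7,655.70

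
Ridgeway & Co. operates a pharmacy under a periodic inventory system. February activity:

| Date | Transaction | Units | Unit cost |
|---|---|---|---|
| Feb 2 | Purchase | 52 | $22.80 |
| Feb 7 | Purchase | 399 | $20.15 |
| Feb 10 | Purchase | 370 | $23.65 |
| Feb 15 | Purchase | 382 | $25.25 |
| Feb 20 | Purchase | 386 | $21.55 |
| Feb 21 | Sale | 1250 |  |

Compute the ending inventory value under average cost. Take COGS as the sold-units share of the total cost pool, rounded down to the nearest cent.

Ending inventory = $7,667.45

Feb 21, sell 1250: 1250/1589 × $35,939.75 → $28,272.30
Ending inventory (cost pool remaining) = $7,667.45
Check: goods available $35,939.75 = COGS $28,272.30 + ending $7,667.45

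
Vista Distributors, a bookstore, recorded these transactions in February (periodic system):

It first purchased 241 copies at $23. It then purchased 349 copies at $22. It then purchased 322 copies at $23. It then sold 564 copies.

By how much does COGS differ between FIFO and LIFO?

$81

FIFO COGS: 241 @ $23 + 323 @ $22 = $12,649
LIFO COGS: 322 @ $23 + 242 @ $22 = $12,730
Difference = |$12,649 − $12,730| = $81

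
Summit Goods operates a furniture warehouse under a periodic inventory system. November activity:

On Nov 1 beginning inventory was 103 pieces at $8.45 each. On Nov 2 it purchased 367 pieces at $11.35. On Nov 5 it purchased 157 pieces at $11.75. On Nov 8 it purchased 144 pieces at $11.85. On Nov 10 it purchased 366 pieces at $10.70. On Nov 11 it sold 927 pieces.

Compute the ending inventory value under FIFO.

Nov 11, 927 sold [FIFO — oldest first]: 103 @ $8.45 + 367 @ $11.35 + 157 @ $11.75 + 144 @ $11.85 + 156 @ $10.70 = $10,256.15
Ending inventory: 210 @ $10.70 = $2,247.00
Check: goods available $12,503.15 = COGS $10,256.15 + ending $2,247.00

Ending inventory = $2,247.00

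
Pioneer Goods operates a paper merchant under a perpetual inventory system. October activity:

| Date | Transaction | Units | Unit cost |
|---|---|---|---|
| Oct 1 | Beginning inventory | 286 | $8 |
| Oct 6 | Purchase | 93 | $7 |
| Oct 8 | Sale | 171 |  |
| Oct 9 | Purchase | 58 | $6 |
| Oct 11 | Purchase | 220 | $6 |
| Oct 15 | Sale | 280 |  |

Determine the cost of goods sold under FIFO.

Oct 8, 171 sold [FIFO — oldest first]: 171 @ $8 = $1,368
Oct 15, 280 sold [FIFO — oldest first]: 115 @ $8 + 93 @ $7 + 58 @ $6 + 14 @ $6 = $2,003
Total COGS = $1,368 + $2,003 = $3,371
Ending inventory: 206 @ $6 = $1,236

COGS = $3,371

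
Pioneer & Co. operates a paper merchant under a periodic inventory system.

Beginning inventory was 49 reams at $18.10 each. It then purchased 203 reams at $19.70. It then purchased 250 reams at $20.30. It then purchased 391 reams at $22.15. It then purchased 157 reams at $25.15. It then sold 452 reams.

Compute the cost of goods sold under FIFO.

COGS = $8,946.00

Sale 1 (452) [FIFO — oldest first]: 49 @ $18.10 + 203 @ $19.70 + 200 @ $20.30 = $8,946.00
Ending inventory: 50 @ $20.30 + 391 @ $22.15 + 157 @ $25.15 = $13,624.20
Check: goods available $22,570.20 = COGS $8,946.00 + ending $13,624.20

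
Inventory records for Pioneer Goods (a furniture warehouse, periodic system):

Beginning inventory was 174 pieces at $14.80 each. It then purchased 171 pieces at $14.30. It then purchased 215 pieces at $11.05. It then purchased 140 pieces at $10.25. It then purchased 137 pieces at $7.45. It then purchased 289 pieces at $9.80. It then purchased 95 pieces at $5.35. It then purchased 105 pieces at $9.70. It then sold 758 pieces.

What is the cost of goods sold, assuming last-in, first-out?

COGS = $6,732.60

Sale 1 (758) [LIFO — newest first]: 105 @ $9.70 + 95 @ $5.35 + 289 @ $9.80 + 137 @ $7.45 + 132 @ $10.25 = $6,732.60
Ending inventory: 174 @ $14.80 + 171 @ $14.30 + 215 @ $11.05 + 8 @ $10.25 = $7,478.25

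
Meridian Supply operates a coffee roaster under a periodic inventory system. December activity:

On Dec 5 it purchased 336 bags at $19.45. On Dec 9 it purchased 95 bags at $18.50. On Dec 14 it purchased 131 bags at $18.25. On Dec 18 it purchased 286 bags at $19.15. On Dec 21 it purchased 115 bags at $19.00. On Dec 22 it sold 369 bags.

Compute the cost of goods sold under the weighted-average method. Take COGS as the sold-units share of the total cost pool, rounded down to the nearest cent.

Dec 22, sell 369: 369/963 × $18,345.35 → $7,029.52
Ending inventory (cost pool remaining) = $11,315.83

COGS = $7,029.52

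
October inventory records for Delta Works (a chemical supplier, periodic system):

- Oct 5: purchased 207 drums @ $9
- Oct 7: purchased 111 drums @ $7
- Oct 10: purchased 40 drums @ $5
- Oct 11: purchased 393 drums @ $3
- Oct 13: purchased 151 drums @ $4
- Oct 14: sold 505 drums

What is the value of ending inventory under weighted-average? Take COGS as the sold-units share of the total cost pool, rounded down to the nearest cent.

Ending inventory = $2,034.74

Oct 14, sell 505: 505/902 × $4,623.00 → $2,588.26
Ending inventory (cost pool remaining) = $2,034.74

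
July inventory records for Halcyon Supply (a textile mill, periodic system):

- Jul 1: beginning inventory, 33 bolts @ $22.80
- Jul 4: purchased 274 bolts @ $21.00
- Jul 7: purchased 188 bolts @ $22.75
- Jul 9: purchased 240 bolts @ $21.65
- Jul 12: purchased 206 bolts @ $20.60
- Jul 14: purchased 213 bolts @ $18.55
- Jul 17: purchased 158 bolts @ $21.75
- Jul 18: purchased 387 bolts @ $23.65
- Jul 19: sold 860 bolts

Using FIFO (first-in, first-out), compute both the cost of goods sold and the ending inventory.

COGS = $18,554.40; ending inventory = $18,208.80

Jul 19, 860 sold [FIFO — oldest first]: 33 @ $22.80 + 274 @ $21.00 + 188 @ $22.75 + 240 @ $21.65 + 125 @ $20.60 = $18,554.40
Ending inventory: 81 @ $20.60 + 213 @ $18.55 + 158 @ $21.75 + 387 @ $23.65 = $18,208.80
Check: goods available $36,763.20 = COGS $18,554.40 + ending $18,208.80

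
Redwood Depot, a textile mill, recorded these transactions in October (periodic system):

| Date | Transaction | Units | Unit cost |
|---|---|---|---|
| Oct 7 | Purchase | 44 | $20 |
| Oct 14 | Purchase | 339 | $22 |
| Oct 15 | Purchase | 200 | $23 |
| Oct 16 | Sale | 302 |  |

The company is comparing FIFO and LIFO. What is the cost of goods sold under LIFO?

FIFO COGS: 44 @ $20 + 258 @ $22 = $6,556
LIFO COGS: 200 @ $23 + 102 @ $22 = $6,844

COGS = $6,844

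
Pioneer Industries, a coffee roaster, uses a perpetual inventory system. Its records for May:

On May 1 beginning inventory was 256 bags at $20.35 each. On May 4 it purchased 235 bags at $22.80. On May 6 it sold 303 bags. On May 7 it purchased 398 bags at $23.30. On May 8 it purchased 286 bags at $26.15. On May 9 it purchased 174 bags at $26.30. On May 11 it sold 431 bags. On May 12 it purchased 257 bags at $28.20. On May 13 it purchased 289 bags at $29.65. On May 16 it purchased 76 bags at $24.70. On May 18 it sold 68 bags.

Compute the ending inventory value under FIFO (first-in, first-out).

May 6, 303 sold [FIFO — oldest first]: 256 @ $20.35 + 47 @ $22.80 = $6,281.20
May 11, 431 sold [FIFO — oldest first]: 188 @ $22.80 + 243 @ $23.30 = $9,948.30
May 18, 68 sold [FIFO — oldest first]: 68 @ $23.30 = $1,584.40
Total COGS = $6,281.20 + $9,948.30 + $1,584.40 = $17,813.90
Ending inventory: 87 @ $23.30 + 286 @ $26.15 + 174 @ $26.30 + 257 @ $28.20 + 289 @ $29.65 + 76 @ $24.70 = $31,775.65
Check: goods available $49,589.55 = COGS $17,813.90 + ending $31,775.65

Ending inventory = $31,775.65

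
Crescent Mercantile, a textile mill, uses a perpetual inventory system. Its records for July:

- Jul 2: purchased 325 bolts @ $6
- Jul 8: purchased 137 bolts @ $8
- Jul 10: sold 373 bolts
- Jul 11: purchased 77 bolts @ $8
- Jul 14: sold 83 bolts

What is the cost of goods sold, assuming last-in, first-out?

Jul 10, 373 sold [LIFO — newest first]: 137 @ $8 + 236 @ $6 = $2,512
Jul 14, 83 sold [LIFO — newest first]: 77 @ $8 + 6 @ $6 = $652
Total COGS = $2,512 + $652 = $3,164
Ending inventory: 83 @ $6 = $498

COGS = $3,164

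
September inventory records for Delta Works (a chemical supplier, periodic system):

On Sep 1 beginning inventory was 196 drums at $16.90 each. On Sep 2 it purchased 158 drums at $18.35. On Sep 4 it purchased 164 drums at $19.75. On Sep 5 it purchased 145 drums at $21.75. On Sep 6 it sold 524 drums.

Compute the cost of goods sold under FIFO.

COGS = $9,581.20

Sep 6, 524 sold [FIFO — oldest first]: 196 @ $16.90 + 158 @ $18.35 + 164 @ $19.75 + 6 @ $21.75 = $9,581.20
Ending inventory: 139 @ $21.75 = $3,023.25
Check: goods available $12,604.45 = COGS $9,581.20 + ending $3,023.25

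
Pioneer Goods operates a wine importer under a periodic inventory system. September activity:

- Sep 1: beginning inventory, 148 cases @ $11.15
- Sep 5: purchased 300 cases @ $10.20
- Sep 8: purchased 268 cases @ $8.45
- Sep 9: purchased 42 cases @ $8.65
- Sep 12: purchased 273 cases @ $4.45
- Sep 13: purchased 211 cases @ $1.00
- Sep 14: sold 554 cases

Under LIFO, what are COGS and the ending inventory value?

Sep 14, 554 sold [LIFO — newest first]: 211 @ $1.00 + 273 @ $4.45 + 42 @ $8.65 + 28 @ $8.45 = $2,025.75
Ending inventory: 148 @ $11.15 + 300 @ $10.20 + 240 @ $8.45 = $6,738.20

COGS = $2,025.75; ending inventory = $6,738.20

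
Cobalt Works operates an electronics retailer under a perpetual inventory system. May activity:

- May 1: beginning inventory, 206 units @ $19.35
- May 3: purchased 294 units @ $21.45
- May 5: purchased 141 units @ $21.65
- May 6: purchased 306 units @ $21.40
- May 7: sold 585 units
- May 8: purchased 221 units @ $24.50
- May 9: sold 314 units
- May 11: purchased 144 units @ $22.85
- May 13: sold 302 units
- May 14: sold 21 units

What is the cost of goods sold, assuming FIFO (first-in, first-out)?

COGS = $26,541.85

May 7, 585 sold [FIFO — oldest first]: 206 @ $19.35 + 294 @ $21.45 + 85 @ $21.65 = $12,132.65
May 9, 314 sold [FIFO — oldest first]: 56 @ $21.65 + 258 @ $21.40 = $6,733.60
May 13, 302 sold [FIFO — oldest first]: 48 @ $21.40 + 221 @ $24.50 + 33 @ $22.85 = $7,195.75
May 14, 21 sold [FIFO — oldest first]: 21 @ $22.85 = $479.85
Total COGS = $12,132.65 + $6,733.60 + $7,195.75 + $479.85 = $26,541.85
Ending inventory: 90 @ $22.85 = $2,056.50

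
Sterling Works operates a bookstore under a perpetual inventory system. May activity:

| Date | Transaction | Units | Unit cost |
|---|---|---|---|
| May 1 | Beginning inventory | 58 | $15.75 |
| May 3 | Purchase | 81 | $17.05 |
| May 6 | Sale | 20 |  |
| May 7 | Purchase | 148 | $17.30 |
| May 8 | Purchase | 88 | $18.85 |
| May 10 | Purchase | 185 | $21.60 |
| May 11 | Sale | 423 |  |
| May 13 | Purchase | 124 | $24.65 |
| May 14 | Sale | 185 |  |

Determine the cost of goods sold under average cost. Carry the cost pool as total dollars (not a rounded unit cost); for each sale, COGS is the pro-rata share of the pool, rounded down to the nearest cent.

After May 1: 58 on hand, pool $913.50 (≈ $15.7500 each)
After May 3: 139 on hand, pool $2,294.55 (≈ $16.5076 each)
May 6, sell 20: 20/139 × $2,294.55 → $330.15
After May 7: 267 on hand, pool $4,524.80 (≈ $16.9468 each)
After May 8: 355 on hand, pool $6,183.60 (≈ $17.4186 each)
After May 10: 540 on hand, pool $10,179.60 (≈ $18.8511 each)
May 11, sell 423: 423/540 × $10,179.60 → $7,974.02
After May 13: 241 on hand, pool $5,262.18 (≈ $21.8348 each)
May 14, sell 185: 185/241 × $5,262.18 → $4,039.43
Total COGS = $330.15 + $7,974.02 + $4,039.43 = $12,343.60
Ending inventory (cost pool remaining) = $1,222.75
Check: goods available $13,566.35 = COGS $12,343.60 + ending $1,222.75

COGS = $12,343.60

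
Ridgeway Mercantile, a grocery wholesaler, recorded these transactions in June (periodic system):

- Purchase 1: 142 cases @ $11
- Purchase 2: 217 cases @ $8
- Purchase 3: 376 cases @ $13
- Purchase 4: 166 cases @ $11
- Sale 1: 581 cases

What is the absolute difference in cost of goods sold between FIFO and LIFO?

$842

FIFO COGS: 142 @ $11 + 217 @ $8 + 222 @ $13 = $6,184
LIFO COGS: 166 @ $11 + 376 @ $13 + 39 @ $8 = $7,026
Difference = |$6,184 − $7,026| = $842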